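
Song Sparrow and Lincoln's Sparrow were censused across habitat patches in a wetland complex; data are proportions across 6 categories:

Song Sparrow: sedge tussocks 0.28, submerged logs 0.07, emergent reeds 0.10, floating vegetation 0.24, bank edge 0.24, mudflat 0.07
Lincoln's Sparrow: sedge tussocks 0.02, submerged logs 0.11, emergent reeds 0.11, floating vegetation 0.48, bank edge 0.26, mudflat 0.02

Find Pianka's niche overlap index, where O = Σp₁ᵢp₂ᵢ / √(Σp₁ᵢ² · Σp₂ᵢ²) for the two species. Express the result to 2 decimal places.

0.77

Σ p₁ᵢp₂ᵢ = 0.0056 + 0.0077 + 0.0110 + 0.1152 + 0.0624 + 0.0014 = 0.2033
Σp_1ᵢ² = 0.28² + 0.07² + 0.10² + 0.24² + 0.24² + 0.07² = 0.0784 + 0.0049 + 0.0100 + 0.0576 + 0.0576 + 0.0049 = 0.2134
Σp_2ᵢ² = 0.02² + 0.11² + 0.11² + 0.48² + 0.26² + 0.02² = 0.0004 + 0.0121 + 0.0121 + 0.2304 + 0.0676 + 0.0004 = 0.3230
O = 0.2033 / √(0.2134 × 0.3230) = 0.2033 / 0.26254 = 0.7744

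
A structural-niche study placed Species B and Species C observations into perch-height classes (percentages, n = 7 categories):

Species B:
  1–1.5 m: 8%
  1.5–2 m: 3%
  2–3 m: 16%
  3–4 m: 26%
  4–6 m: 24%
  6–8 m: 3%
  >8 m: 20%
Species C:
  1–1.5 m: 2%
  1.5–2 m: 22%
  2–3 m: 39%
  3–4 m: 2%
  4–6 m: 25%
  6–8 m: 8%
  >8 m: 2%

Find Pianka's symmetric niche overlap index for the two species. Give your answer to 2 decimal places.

Convert percentages to proportions (divide by 100).
Σ p₁ᵢp₂ᵢ = 0.0016 + 0.0066 + 0.0624 + 0.0052 + 0.0600 + 0.0024 + 0.0040 = 0.1422
Σp_1ᵢ² = 0.08² + 0.03² + 0.16² + 0.26² + 0.24² + 0.03² + 0.20² = 0.0064 + 0.0009 + 0.0256 + 0.0676 + 0.0576 + 0.0009 + 0.0400 = 0.1990
Σp_2ᵢ² = 0.02² + 0.22² + 0.39² + 0.02² + 0.25² + 0.08² + 0.02² = 0.0004 + 0.0484 + 0.1521 + 0.0004 + 0.0625 + 0.0064 + 0.0004 = 0.2706
O = 0.1422 / √(0.1990 × 0.2706) = 0.1422 / 0.23205 = 0.6128

0.61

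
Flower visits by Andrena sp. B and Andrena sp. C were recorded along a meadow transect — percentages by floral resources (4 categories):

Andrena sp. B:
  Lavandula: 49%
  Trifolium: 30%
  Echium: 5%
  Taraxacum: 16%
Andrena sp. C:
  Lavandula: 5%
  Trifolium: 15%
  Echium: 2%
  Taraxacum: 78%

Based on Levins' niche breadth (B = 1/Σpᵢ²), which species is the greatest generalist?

Andrena sp. B

Convert percentages to proportions (divide by 100).
Σp_Bᵢ² = 0.49² + 0.30² + 0.05² + 0.16² = 0.2401 + 0.0900 + 0.0025 + 0.0256 = 0.3582
B_B = 1 / 0.3582 = 2.7917
Σp_Cᵢ² = 0.05² + 0.15² + 0.02² + 0.78² = 0.0025 + 0.0225 + 0.0004 + 0.6084 = 0.6338
B_C = 1 / 0.6338 = 1.5778
Highest B → broadest niche (most generalist): Andrena sp. B (B = 2.79).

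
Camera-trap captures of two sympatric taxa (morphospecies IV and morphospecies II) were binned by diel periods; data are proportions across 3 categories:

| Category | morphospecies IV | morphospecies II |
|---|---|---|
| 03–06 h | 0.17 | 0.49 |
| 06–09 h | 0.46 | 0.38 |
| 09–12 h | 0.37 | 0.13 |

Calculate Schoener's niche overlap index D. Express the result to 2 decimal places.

0.68

Σ|p₁ᵢ − p₂ᵢ| = 0.32 + 0.08 + 0.24 = 0.64
D = 1 − ½ × 0.64 = 1 − 0.320 = 0.6800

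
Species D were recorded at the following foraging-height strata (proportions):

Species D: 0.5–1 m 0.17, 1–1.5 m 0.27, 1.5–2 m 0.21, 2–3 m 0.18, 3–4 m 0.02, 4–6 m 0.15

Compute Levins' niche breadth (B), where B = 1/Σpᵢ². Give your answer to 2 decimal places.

4.97

Σpᵢ² = 0.17² + 0.27² + 0.21² + 0.18² + 0.02² + 0.15² = 0.0289 + 0.0729 + 0.0441 + 0.0324 + 0.0004 + 0.0225 = 0.2012
B = 1 / 0.2012 = 4.9702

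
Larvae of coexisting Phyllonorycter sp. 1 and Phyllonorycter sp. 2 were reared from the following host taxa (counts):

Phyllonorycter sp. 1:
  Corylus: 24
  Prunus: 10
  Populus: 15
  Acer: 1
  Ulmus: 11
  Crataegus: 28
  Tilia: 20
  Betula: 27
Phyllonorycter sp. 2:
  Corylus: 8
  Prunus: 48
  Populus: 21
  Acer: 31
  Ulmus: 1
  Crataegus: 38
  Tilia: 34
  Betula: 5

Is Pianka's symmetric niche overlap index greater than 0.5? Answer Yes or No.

Yes

Proportions for Phyllonorycter sp. 1 (n=136): 24/136=0.1765, 10/136=0.0735, 15/136=0.1103, 1/136=0.0074, 11/136=0.0809, 28/136=0.2059, 20/136=0.1471, 27/136=0.1985
Proportions for Phyllonorycter sp. 2 (n=186): 8/186=0.0430, 48/186=0.2581, 21/186=0.1129, 31/186=0.1667, 1/186=0.0054, 38/186=0.2043, 34/186=0.1828, 5/186=0.0269
Σ p₁ᵢp₂ᵢ = 0.007590 + 0.018970 + 0.012453 + 0.001234 + 0.000437 + 0.042065 + 0.026890 + 0.005340 = 0.114979
Σp_1ᵢ² = 0.1765² + 0.0735² + 0.1103² + 0.0074² + 0.0809² + 0.2059² + 0.1471² + 0.1985² = 0.031152 + 0.005402 + 0.012166 + 0.000055 + 0.006545 + 0.042395 + 0.021638 + 0.039402 = 0.158755
Σp_2ᵢ² = 0.0430² + 0.2581² + 0.1129² + 0.1667² + 0.0054² + 0.2043² + 0.1828² + 0.0269² = 0.001849 + 0.066616 + 0.012746 + 0.027789 + 0.000029 + 0.041738 + 0.033416 + 0.000724 = 0.184907
O = 0.114979 / √(0.158755 × 0.184907) = 0.114979 / 0.1713327 = 0.6711
O = 0.6711 > 0.5 → Yes.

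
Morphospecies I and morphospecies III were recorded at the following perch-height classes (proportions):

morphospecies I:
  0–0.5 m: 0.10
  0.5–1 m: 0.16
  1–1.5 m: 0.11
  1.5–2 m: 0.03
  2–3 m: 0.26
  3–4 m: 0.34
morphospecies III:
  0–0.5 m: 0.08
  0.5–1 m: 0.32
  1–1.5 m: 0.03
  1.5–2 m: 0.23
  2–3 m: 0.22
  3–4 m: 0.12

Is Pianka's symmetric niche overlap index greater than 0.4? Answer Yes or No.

Σ p₁ᵢp₂ᵢ = 0.0080 + 0.0512 + 0.0033 + 0.0069 + 0.0572 + 0.0408 = 0.1674
Σp_1ᵢ² = 0.10² + 0.16² + 0.11² + 0.03² + 0.26² + 0.34² = 0.0100 + 0.0256 + 0.0121 + 0.0009 + 0.0676 + 0.1156 = 0.2318
Σp_2ᵢ² = 0.08² + 0.32² + 0.03² + 0.23² + 0.22² + 0.12² = 0.0064 + 0.1024 + 0.0009 + 0.0529 + 0.0484 + 0.0144 = 0.2254
O = 0.1674 / √(0.2318 × 0.2254) = 0.1674 / 0.22858 = 0.7323
O = 0.7323 > 0.4 → Yes.

Yes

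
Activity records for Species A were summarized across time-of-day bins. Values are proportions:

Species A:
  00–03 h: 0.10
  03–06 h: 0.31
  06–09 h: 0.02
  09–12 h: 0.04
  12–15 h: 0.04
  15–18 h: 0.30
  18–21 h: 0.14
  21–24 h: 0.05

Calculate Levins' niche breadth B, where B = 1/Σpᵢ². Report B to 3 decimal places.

4.509

Σpᵢ² = 0.10² + 0.31² + 0.02² + 0.04² + 0.04² + 0.30² + 0.14² + 0.05² = 0.0100 + 0.0961 + 0.0004 + 0.0016 + 0.0016 + 0.0900 + 0.0196 + 0.0025 = 0.2218
B = 1 / 0.2218 = 4.50857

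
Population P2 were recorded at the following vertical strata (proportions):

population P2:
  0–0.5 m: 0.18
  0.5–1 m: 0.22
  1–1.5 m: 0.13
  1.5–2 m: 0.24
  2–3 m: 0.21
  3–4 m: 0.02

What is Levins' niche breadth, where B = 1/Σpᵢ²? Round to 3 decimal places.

Σpᵢ² = 0.18² + 0.22² + 0.13² + 0.24² + 0.21² + 0.02² = 0.0324 + 0.0484 + 0.0169 + 0.0576 + 0.0441 + 0.0004 = 0.1998
B = 1 / 0.1998 = 5.00501

5.005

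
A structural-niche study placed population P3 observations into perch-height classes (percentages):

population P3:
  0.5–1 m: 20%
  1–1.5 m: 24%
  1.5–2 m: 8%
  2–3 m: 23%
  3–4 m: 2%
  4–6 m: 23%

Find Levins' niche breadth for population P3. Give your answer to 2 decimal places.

Convert percentages to proportions (divide by 100).
Σpᵢ² = 0.20² + 0.24² + 0.08² + 0.23² + 0.02² + 0.23² = 0.0400 + 0.0576 + 0.0064 + 0.0529 + 0.0004 + 0.0529 = 0.2102
B = 1 / 0.2102 = 4.7574

4.76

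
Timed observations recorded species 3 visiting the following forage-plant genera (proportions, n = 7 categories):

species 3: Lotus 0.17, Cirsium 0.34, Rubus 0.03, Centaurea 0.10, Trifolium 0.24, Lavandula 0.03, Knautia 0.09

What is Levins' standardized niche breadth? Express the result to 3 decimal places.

Σpᵢ² = 0.17² + 0.34² + 0.03² + 0.10² + 0.24² + 0.03² + 0.09² = 0.0289 + 0.1156 + 0.0009 + 0.0100 + 0.0576 + 0.0009 + 0.0081 = 0.2220
B = 1 / 0.2220 = 4.50450
Bₛ = (B − 1)/(n − 1) = (4.50450 − 1)/(7 − 1) = 3.50450/6 = 0.58408

0.584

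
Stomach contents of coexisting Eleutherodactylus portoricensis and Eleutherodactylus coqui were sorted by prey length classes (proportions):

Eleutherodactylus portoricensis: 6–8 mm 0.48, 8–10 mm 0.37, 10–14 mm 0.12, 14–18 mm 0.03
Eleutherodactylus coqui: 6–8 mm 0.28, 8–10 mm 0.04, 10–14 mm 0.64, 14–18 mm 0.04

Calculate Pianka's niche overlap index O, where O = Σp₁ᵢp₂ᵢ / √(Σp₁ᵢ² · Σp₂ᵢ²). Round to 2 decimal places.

0.52

Σ p₁ᵢp₂ᵢ = 0.1344 + 0.0148 + 0.0768 + 0.0012 = 0.2272
Σp_1ᵢ² = 0.48² + 0.37² + 0.12² + 0.03² = 0.2304 + 0.1369 + 0.0144 + 0.0009 = 0.3826
Σp_2ᵢ² = 0.28² + 0.04² + 0.64² + 0.04² = 0.0784 + 0.0016 + 0.4096 + 0.0016 = 0.4912
O = 0.2272 / √(0.3826 × 0.4912) = 0.2272 / 0.43351 = 0.5241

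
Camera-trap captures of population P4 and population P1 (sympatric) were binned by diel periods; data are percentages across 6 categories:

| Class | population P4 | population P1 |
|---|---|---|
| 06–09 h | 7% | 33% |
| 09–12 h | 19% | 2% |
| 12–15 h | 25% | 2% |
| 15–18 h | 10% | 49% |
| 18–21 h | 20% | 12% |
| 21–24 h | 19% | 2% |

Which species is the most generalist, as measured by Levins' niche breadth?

Convert percentages to proportions (divide by 100).
Σp_P4ᵢ² = 0.07² + 0.19² + 0.25² + 0.10² + 0.20² + 0.19² = 0.0049 + 0.0361 + 0.0625 + 0.0100 + 0.0400 + 0.0361 = 0.1896
B_P4 = 1 / 0.1896 = 5.2743
Σp_P1ᵢ² = 0.33² + 0.02² + 0.02² + 0.49² + 0.12² + 0.02² = 0.1089 + 0.0004 + 0.0004 + 0.2401 + 0.0144 + 0.0004 = 0.3646
B_P1 = 1 / 0.3646 = 2.7427
Highest B → broadest niche (most generalist): population P4 (B = 5.27).

population P4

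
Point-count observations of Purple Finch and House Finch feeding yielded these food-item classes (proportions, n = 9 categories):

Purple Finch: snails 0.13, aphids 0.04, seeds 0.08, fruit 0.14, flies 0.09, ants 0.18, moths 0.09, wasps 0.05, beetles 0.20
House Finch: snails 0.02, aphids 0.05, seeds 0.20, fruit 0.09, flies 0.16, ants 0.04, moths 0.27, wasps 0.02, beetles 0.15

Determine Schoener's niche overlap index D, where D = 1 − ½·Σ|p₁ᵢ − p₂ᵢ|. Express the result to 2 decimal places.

Σ|p₁ᵢ − p₂ᵢ| = 0.11 + 0.01 + 0.12 + 0.05 + 0.07 + 0.14 + 0.18 + 0.03 + 0.05 = 0.76
D = 1 − ½ × 0.76 = 1 − 0.380 = 0.6200

0.62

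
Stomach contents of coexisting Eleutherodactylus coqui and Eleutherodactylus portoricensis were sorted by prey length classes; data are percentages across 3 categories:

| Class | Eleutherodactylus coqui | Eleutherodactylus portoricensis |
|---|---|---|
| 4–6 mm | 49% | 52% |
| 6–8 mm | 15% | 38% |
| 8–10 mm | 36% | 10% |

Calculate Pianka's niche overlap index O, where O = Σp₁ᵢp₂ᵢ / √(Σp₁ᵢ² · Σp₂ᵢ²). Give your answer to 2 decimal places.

Convert percentages to proportions (divide by 100).
Σ p₁ᵢp₂ᵢ = 0.2548 + 0.0570 + 0.0360 = 0.3478
Σp_1ᵢ² = 0.49² + 0.15² + 0.36² = 0.2401 + 0.0225 + 0.1296 = 0.3922
Σp_2ᵢ² = 0.52² + 0.38² + 0.10² = 0.2704 + 0.1444 + 0.0100 = 0.4248
O = 0.3478 / √(0.3922 × 0.4248) = 0.3478 / 0.40817 = 0.8521

0.85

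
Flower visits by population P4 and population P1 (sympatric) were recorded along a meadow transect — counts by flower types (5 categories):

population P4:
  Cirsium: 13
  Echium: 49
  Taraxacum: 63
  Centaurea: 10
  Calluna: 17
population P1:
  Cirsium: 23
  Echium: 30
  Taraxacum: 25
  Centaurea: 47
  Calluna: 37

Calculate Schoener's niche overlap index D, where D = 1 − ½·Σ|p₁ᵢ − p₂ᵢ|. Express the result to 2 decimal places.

0.60

Proportions for population P4 (n=152): 13/152=0.0855, 49/152=0.3224, 63/152=0.4145, 10/152=0.0658, 17/152=0.1118
Proportions for population P1 (n=162): 23/162=0.1420, 30/162=0.1852, 25/162=0.1543, 47/162=0.2901, 37/162=0.2284
Σ|p₁ᵢ − p₂ᵢ| = 0.0565 + 0.1372 + 0.2602 + 0.2243 + 0.1166 = 0.7948
D = 1 − ½ × 0.7948 = 1 − 0.39740 = 0.60260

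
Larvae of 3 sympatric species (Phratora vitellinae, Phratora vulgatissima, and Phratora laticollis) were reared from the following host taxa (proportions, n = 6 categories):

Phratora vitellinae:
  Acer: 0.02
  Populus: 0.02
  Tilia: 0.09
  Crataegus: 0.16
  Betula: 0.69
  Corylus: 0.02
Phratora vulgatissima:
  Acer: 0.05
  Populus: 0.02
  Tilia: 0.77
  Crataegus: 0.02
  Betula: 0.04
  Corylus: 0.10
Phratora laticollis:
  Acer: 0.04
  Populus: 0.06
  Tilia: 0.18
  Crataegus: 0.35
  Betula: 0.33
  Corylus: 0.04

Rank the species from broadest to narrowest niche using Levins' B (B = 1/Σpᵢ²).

Σp_viteᵢ² = 0.02² + 0.02² + 0.09² + 0.16² + 0.69² + 0.02² = 0.0004 + 0.0004 + 0.0081 + 0.0256 + 0.4761 + 0.0004 = 0.5110
B_vite = 1 / 0.5110 = 1.9569
Σp_vulgᵢ² = 0.05² + 0.02² + 0.77² + 0.02² + 0.04² + 0.10² = 0.0025 + 0.0004 + 0.5929 + 0.0004 + 0.0016 + 0.0100 = 0.6078
B_vulg = 1 / 0.6078 = 1.6453
Σp_latiᵢ² = 0.04² + 0.06² + 0.18² + 0.35² + 0.33² + 0.04² = 0.0016 + 0.0036 + 0.0324 + 0.1225 + 0.1089 + 0.0016 = 0.2706
B_lati = 1 / 0.2706 = 3.6955
Ranking by B (broadest → narrowest): Phratora laticollis (3.70) > Phratora vitellinae (1.96) > Phratora vulgatissima (1.65)

Phratora laticollis > Phratora vitellinae > Phratora vulgatissima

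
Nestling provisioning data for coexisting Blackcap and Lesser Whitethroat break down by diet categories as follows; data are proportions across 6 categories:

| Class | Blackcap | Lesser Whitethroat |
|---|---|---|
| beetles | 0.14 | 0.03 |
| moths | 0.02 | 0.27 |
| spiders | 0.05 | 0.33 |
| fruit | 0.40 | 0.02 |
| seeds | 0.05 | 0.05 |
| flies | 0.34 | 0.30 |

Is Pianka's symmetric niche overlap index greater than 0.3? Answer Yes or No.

Yes

Σ p₁ᵢp₂ᵢ = 0.0042 + 0.0054 + 0.0165 + 0.0080 + 0.0025 + 0.1020 = 0.1386
Σp_1ᵢ² = 0.14² + 0.02² + 0.05² + 0.40² + 0.05² + 0.34² = 0.0196 + 0.0004 + 0.0025 + 0.1600 + 0.0025 + 0.1156 = 0.3006
Σp_2ᵢ² = 0.03² + 0.27² + 0.33² + 0.02² + 0.05² + 0.30² = 0.0009 + 0.0729 + 0.1089 + 0.0004 + 0.0025 + 0.0900 = 0.2756
O = 0.1386 / √(0.3006 × 0.2756) = 0.1386 / 0.28783 = 0.4815
O = 0.4815 > 0.3 → Yes.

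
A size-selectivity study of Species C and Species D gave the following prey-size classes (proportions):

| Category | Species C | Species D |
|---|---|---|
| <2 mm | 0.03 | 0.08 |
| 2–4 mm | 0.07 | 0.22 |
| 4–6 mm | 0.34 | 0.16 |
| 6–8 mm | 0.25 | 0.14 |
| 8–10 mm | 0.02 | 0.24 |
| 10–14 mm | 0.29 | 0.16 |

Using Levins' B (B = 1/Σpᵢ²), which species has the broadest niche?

Σp_Cᵢ² = 0.03² + 0.07² + 0.34² + 0.25² + 0.02² + 0.29² = 0.0009 + 0.0049 + 0.1156 + 0.0625 + 0.0004 + 0.0841 = 0.2684
B_C = 1 / 0.2684 = 3.7258
Σp_Dᵢ² = 0.08² + 0.22² + 0.16² + 0.14² + 0.24² + 0.16² = 0.0064 + 0.0484 + 0.0256 + 0.0196 + 0.0576 + 0.0256 = 0.1832
B_D = 1 / 0.1832 = 5.4585
Highest B → broadest niche (most generalist): Species D (B = 5.46).

Species D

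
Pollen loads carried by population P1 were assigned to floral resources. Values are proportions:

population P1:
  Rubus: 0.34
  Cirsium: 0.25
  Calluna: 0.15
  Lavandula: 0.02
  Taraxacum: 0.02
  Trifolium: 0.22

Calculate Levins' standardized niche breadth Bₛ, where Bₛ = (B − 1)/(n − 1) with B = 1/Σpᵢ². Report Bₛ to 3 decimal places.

Σpᵢ² = 0.34² + 0.25² + 0.15² + 0.02² + 0.02² + 0.22² = 0.1156 + 0.0625 + 0.0225 + 0.0004 + 0.0004 + 0.0484 = 0.2498
B = 1 / 0.2498 = 4.00320
Bₛ = (B − 1)/(n − 1) = (4.00320 − 1)/(6 − 1) = 3.00320/5 = 0.60064

0.601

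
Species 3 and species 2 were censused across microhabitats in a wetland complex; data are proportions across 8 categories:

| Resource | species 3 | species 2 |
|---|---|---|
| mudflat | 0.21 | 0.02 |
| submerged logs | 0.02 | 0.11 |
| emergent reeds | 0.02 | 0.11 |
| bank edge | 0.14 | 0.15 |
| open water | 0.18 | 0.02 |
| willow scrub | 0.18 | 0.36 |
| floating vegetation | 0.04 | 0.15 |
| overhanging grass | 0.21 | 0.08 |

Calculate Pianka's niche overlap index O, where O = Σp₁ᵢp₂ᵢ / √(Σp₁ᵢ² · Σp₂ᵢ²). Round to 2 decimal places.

0.64

Σ p₁ᵢp₂ᵢ = 0.0042 + 0.0022 + 0.0022 + 0.0210 + 0.0036 + 0.0648 + 0.0060 + 0.0168 = 0.1208
Σp_1ᵢ² = 0.21² + 0.02² + 0.02² + 0.14² + 0.18² + 0.18² + 0.04² + 0.21² = 0.0441 + 0.0004 + 0.0004 + 0.0196 + 0.0324 + 0.0324 + 0.0016 + 0.0441 = 0.1750
Σp_2ᵢ² = 0.02² + 0.11² + 0.11² + 0.15² + 0.02² + 0.36² + 0.15² + 0.08² = 0.0004 + 0.0121 + 0.0121 + 0.0225 + 0.0004 + 0.1296 + 0.0225 + 0.0064 = 0.2060
O = 0.1208 / √(0.1750 × 0.2060) = 0.1208 / 0.18987 = 0.6362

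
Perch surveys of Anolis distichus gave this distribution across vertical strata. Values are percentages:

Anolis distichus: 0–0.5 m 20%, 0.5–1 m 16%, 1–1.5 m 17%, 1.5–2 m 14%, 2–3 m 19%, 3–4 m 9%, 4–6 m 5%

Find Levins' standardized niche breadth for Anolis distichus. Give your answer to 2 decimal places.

Convert percentages to proportions (divide by 100).
Σpᵢ² = 0.20² + 0.16² + 0.17² + 0.14² + 0.19² + 0.09² + 0.05² = 0.0400 + 0.0256 + 0.0289 + 0.0196 + 0.0361 + 0.0081 + 0.0025 = 0.1608
B = 1 / 0.1608 = 6.2189
Bₛ = (B − 1)/(n − 1) = (6.2189 − 1)/(7 − 1) = 5.2189/6 = 0.8698

0.87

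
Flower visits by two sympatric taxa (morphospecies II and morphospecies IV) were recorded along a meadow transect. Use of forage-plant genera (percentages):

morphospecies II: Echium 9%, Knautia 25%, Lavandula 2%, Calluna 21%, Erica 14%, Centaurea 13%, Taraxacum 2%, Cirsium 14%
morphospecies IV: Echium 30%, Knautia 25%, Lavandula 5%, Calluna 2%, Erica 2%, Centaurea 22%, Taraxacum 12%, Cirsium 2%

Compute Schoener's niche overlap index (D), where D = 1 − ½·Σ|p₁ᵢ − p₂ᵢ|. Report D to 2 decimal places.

0.57

Convert percentages to proportions (divide by 100).
Σ|p₁ᵢ − p₂ᵢ| = 0.21 + 0.00 + 0.03 + 0.19 + 0.12 + 0.09 + 0.10 + 0.12 = 0.86
D = 1 − ½ × 0.86 = 1 − 0.430 = 0.5700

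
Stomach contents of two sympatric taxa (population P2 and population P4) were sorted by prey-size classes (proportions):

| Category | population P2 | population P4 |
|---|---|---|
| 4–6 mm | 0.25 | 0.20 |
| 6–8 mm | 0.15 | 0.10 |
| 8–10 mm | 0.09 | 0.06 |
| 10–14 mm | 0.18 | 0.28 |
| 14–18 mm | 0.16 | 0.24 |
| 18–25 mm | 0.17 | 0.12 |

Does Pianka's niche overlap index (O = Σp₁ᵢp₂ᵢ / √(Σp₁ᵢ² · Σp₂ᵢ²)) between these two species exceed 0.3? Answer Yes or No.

Yes

Σ p₁ᵢp₂ᵢ = 0.0500 + 0.0150 + 0.0054 + 0.0504 + 0.0384 + 0.0204 = 0.1796
Σp_1ᵢ² = 0.25² + 0.15² + 0.09² + 0.18² + 0.16² + 0.17² = 0.0625 + 0.0225 + 0.0081 + 0.0324 + 0.0256 + 0.0289 = 0.1800
Σp_2ᵢ² = 0.20² + 0.10² + 0.06² + 0.28² + 0.24² + 0.12² = 0.0400 + 0.0100 + 0.0036 + 0.0784 + 0.0576 + 0.0144 = 0.2040
O = 0.1796 / √(0.1800 × 0.2040) = 0.1796 / 0.19162 = 0.9373
O = 0.9373 > 0.3 → Yes.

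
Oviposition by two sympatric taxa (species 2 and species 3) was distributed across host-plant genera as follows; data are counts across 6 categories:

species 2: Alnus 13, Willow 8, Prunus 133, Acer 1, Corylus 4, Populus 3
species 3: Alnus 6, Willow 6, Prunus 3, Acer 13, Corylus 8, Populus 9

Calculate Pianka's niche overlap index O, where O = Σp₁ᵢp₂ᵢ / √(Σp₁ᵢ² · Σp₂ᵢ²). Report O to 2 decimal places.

Proportions for species 2 (n=162): 13/162=0.0802, 8/162=0.0494, 133/162=0.8210, 1/162=0.0062, 4/162=0.0247, 3/162=0.0185
Proportions for species 3 (n=45): 6/45=0.1333, 6/45=0.1333, 3/45=0.0667, 13/45=0.2889, 8/45=0.1778, 9/45=0.2000
Σ p₁ᵢp₂ᵢ = 0.010691 + 0.006585 + 0.054761 + 0.001791 + 0.004392 + 0.003700 = 0.081920
Σp_1ᵢ² = 0.0802² + 0.0494² + 0.8210² + 0.0062² + 0.0247² + 0.0185² = 0.006432 + 0.002440 + 0.674041 + 0.000038 + 0.000610 + 0.000342 = 0.683903
Σp_2ᵢ² = 0.1333² + 0.1333² + 0.0667² + 0.2889² + 0.1778² + 0.2000² = 0.017769 + 0.017769 + 0.004449 + 0.083463 + 0.031613 + 0.040000 = 0.195063
O = 0.081920 / √(0.683903 × 0.195063) = 0.081920 / 0.3652454 = 0.2243

0.22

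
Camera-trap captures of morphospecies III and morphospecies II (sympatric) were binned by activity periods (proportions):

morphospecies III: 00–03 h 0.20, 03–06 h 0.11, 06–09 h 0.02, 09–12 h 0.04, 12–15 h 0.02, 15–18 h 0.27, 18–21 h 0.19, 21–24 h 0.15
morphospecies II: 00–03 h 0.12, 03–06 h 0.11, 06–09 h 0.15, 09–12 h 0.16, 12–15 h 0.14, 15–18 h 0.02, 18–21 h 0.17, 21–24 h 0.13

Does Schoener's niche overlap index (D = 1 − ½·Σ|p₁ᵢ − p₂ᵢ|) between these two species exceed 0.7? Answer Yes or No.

No

Σ|p₁ᵢ − p₂ᵢ| = 0.08 + 0.00 + 0.13 + 0.12 + 0.12 + 0.25 + 0.02 + 0.02 = 0.74
D = 1 − ½ × 0.74 = 1 − 0.370 = 0.6300
D = 0.6300 < 0.7 → No.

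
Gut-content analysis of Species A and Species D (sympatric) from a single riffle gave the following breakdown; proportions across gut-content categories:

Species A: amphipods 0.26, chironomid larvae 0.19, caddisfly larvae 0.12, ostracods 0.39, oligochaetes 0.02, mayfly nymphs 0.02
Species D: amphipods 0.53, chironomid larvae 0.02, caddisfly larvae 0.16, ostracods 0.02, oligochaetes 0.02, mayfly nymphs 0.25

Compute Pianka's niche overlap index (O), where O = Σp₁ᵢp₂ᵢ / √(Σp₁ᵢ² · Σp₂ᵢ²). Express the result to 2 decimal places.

Σ p₁ᵢp₂ᵢ = 0.1378 + 0.0038 + 0.0192 + 0.0078 + 0.0004 + 0.0050 = 0.1740
Σp_1ᵢ² = 0.26² + 0.19² + 0.12² + 0.39² + 0.02² + 0.02² = 0.0676 + 0.0361 + 0.0144 + 0.1521 + 0.0004 + 0.0004 = 0.2710
Σp_2ᵢ² = 0.53² + 0.02² + 0.16² + 0.02² + 0.02² + 0.25² = 0.2809 + 0.0004 + 0.0256 + 0.0004 + 0.0004 + 0.0625 = 0.3702
O = 0.1740 / √(0.2710 × 0.3702) = 0.1740 / 0.31674 = 0.5493

0.55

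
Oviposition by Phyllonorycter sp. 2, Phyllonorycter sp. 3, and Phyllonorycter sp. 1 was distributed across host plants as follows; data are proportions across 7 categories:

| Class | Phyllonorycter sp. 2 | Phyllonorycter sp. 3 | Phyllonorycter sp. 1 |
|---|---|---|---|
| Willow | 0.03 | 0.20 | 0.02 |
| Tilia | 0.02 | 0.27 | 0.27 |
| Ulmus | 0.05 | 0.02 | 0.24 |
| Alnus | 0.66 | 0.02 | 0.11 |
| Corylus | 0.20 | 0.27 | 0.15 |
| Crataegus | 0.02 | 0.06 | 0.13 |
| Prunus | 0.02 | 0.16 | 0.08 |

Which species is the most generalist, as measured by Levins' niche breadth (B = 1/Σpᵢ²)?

Σp_2ᵢ² = 0.03² + 0.02² + 0.05² + 0.66² + 0.20² + 0.02² + 0.02² = 0.0009 + 0.0004 + 0.0025 + 0.4356 + 0.0400 + 0.0004 + 0.0004 = 0.4802
B_2 = 1 / 0.4802 = 2.0825
Σp_3ᵢ² = 0.20² + 0.27² + 0.02² + 0.02² + 0.27² + 0.06² + 0.16² = 0.0400 + 0.0729 + 0.0004 + 0.0004 + 0.0729 + 0.0036 + 0.0256 = 0.2158
B_3 = 1 / 0.2158 = 4.6339
Σp_1ᵢ² = 0.02² + 0.27² + 0.24² + 0.11² + 0.15² + 0.13² + 0.08² = 0.0004 + 0.0729 + 0.0576 + 0.0121 + 0.0225 + 0.0169 + 0.0064 = 0.1888
B_1 = 1 / 0.1888 = 5.2966
Highest B → broadest niche (most generalist): Phyllonorycter sp. 1 (B = 5.30).

Phyllonorycter sp. 1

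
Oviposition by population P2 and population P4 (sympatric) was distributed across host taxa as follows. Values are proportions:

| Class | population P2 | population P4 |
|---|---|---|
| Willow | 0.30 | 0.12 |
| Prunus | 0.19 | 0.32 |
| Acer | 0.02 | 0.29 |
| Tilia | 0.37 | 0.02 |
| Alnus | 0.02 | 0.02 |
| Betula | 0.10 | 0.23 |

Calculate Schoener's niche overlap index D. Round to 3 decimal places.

0.470

Σ|p₁ᵢ − p₂ᵢ| = 0.18 + 0.13 + 0.27 + 0.35 + 0.00 + 0.13 = 1.06
D = 1 − ½ × 1.06 = 1 − 0.530 = 0.47000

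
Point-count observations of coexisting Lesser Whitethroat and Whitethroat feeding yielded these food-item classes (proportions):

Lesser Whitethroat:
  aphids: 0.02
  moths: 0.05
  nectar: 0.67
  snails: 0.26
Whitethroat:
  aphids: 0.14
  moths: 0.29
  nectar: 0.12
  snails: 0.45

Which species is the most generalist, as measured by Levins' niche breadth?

Whitethroat

Σp_Lessᵢ² = 0.02² + 0.05² + 0.67² + 0.26² = 0.0004 + 0.0025 + 0.4489 + 0.0676 = 0.5194
B_Less = 1 / 0.5194 = 1.9253
Σp_Whitᵢ² = 0.14² + 0.29² + 0.12² + 0.45² = 0.0196 + 0.0841 + 0.0144 + 0.2025 = 0.3206
B_Whit = 1 / 0.3206 = 3.1192
Highest B → broadest niche (most generalist): Whitethroat (B = 3.12).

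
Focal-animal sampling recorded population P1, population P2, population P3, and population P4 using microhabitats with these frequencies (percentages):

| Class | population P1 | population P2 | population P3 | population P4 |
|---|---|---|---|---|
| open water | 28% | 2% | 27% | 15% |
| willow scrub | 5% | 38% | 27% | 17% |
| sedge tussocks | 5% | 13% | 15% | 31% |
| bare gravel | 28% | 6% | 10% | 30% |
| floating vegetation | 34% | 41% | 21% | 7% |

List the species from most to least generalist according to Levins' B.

population P3 > population P4 > population P1 > population P2

Convert percentages to proportions (divide by 100).
Σp_P1ᵢ² = 0.28² + 0.05² + 0.05² + 0.28² + 0.34² = 0.0784 + 0.0025 + 0.0025 + 0.0784 + 0.1156 = 0.2774
B_P1 = 1 / 0.2774 = 3.6049
Σp_P2ᵢ² = 0.02² + 0.38² + 0.13² + 0.06² + 0.41² = 0.0004 + 0.1444 + 0.0169 + 0.0036 + 0.1681 = 0.3334
B_P2 = 1 / 0.3334 = 2.9994
Σp_P3ᵢ² = 0.27² + 0.27² + 0.15² + 0.10² + 0.21² = 0.0729 + 0.0729 + 0.0225 + 0.0100 + 0.0441 = 0.2224
B_P3 = 1 / 0.2224 = 4.4964
Σp_P4ᵢ² = 0.15² + 0.17² + 0.31² + 0.30² + 0.07² = 0.0225 + 0.0289 + 0.0961 + 0.0900 + 0.0049 = 0.2424
B_P4 = 1 / 0.2424 = 4.1254
Ranking by B (broadest → narrowest): population P3 (4.50) > population P4 (4.13) > population P1 (3.60) > population P2 (3.00)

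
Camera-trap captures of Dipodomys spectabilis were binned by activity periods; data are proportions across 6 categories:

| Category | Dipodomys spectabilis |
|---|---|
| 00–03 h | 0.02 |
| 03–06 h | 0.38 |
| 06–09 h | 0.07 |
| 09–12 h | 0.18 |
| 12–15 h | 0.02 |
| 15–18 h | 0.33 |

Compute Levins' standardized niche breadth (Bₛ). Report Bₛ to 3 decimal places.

Σpᵢ² = 0.02² + 0.38² + 0.07² + 0.18² + 0.02² + 0.33² = 0.0004 + 0.1444 + 0.0049 + 0.0324 + 0.0004 + 0.1089 = 0.2914
B = 1 / 0.2914 = 3.43171
Bₛ = (B − 1)/(n − 1) = (3.43171 − 1)/(6 − 1) = 2.43171/5 = 0.48634

0.486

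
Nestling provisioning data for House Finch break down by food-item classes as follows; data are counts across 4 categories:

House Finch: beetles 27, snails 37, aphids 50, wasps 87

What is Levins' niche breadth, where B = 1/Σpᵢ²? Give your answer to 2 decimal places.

Proportions for House Finch (n=201): 27/201=0.1343, 37/201=0.1841, 50/201=0.2488, 87/201=0.4328
Σpᵢ² = 0.1343² + 0.1841² + 0.2488² + 0.4328² = 0.018036 + 0.033893 + 0.061901 + 0.187316 = 0.301146
B = 1 / 0.301146 = 3.3206

3.32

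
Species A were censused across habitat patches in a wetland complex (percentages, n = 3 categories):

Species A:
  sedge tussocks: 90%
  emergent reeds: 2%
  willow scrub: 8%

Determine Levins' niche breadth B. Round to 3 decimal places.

1.224

Convert percentages to proportions (divide by 100).
Σpᵢ² = 0.90² + 0.02² + 0.08² = 0.8100 + 0.0004 + 0.0064 = 0.8168
B = 1 / 0.8168 = 1.22429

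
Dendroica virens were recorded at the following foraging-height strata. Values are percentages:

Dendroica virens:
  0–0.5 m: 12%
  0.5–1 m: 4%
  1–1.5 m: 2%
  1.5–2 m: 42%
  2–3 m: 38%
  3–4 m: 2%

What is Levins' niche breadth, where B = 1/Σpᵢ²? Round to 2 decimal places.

Convert percentages to proportions (divide by 100).
Σpᵢ² = 0.12² + 0.04² + 0.02² + 0.42² + 0.38² + 0.02² = 0.0144 + 0.0016 + 0.0004 + 0.1764 + 0.1444 + 0.0004 = 0.3376
B = 1 / 0.3376 = 2.9621

2.96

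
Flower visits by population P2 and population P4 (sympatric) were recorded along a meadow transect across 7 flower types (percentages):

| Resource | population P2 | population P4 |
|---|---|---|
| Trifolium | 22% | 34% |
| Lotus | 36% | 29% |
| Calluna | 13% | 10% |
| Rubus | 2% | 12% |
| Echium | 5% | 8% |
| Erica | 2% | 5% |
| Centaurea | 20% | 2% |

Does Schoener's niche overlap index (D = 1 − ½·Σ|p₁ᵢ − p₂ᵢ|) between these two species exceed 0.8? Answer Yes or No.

No

Convert percentages to proportions (divide by 100).
Σ|p₁ᵢ − p₂ᵢ| = 0.12 + 0.07 + 0.03 + 0.10 + 0.03 + 0.03 + 0.18 = 0.56
D = 1 − ½ × 0.56 = 1 − 0.280 = 0.7200
D = 0.7200 < 0.8 → No.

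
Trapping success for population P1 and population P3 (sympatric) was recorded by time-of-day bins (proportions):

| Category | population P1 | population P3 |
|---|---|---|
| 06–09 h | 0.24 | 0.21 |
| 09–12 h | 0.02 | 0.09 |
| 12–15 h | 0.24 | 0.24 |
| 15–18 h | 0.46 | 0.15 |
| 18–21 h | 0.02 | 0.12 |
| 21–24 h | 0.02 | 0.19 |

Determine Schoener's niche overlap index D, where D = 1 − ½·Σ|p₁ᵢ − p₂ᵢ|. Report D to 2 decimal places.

0.66

Σ|p₁ᵢ − p₂ᵢ| = 0.03 + 0.07 + 0.00 + 0.31 + 0.10 + 0.17 = 0.68
D = 1 − ½ × 0.68 = 1 − 0.340 = 0.6600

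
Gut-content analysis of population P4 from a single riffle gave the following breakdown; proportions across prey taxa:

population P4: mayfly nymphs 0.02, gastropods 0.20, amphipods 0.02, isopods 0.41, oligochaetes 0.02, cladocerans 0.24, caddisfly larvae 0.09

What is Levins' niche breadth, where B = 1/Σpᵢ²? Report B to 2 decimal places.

3.64

Σpᵢ² = 0.02² + 0.20² + 0.02² + 0.41² + 0.02² + 0.24² + 0.09² = 0.0004 + 0.0400 + 0.0004 + 0.1681 + 0.0004 + 0.0576 + 0.0081 = 0.2750
B = 1 / 0.2750 = 3.6364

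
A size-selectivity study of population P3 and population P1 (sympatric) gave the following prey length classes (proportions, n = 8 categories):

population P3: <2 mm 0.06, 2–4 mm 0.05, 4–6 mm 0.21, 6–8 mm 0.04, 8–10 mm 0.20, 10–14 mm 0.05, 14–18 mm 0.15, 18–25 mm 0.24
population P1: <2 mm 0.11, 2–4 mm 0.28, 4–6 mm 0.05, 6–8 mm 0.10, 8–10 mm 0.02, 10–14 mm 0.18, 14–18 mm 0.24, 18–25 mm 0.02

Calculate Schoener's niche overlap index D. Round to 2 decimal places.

Σ|p₁ᵢ − p₂ᵢ| = 0.05 + 0.23 + 0.16 + 0.06 + 0.18 + 0.13 + 0.09 + 0.22 = 1.12
D = 1 − ½ × 1.12 = 1 − 0.560 = 0.4400

0.44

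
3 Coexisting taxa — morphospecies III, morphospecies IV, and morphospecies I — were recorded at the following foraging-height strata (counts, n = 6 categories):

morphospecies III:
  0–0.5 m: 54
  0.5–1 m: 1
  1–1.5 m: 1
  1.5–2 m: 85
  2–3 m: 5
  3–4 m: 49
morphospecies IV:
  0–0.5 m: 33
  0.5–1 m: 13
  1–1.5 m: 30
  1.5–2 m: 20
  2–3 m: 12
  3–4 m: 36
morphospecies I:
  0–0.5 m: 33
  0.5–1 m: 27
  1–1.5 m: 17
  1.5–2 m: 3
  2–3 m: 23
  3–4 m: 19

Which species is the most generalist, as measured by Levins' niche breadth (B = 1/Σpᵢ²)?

morphospecies IV

Proportions for morphospecies III (n=195): 54/195=0.2769, 1/195=0.0051, 1/195=0.0051, 85/195=0.4359, 5/195=0.0256, 49/195=0.2513
Proportions for morphospecies IV (n=144): 33/144=0.2292, 13/144=0.0903, 30/144=0.2083, 20/144=0.1389, 12/144=0.0833, 36/144=0.2500
Proportions for morphospecies I (n=122): 33/122=0.2705, 27/122=0.2213, 17/122=0.1393, 3/122=0.0246, 23/122=0.1885, 19/122=0.1557
Σp_IIIᵢ² = 0.2769² + 0.0051² + 0.0051² + 0.4359² + 0.0256² + 0.2513² = 0.076674 + 0.000026 + 0.000026 + 0.190009 + 0.000655 + 0.063152 = 0.330542
B_III = 1 / 0.330542 = 3.0253
Σp_IVᵢ² = 0.2292² + 0.0903² + 0.2083² + 0.1389² + 0.0833² + 0.2500² = 0.052533 + 0.008154 + 0.043389 + 0.019293 + 0.006939 + 0.062500 = 0.192808
B_IV = 1 / 0.192808 = 5.1865
Σp_Iᵢ² = 0.2705² + 0.2213² + 0.1393² + 0.0246² + 0.1885² + 0.1557² = 0.073170 + 0.048974 + 0.019404 + 0.000605 + 0.035532 + 0.024242 = 0.201927
B_I = 1 / 0.201927 = 4.9523
Highest B → broadest niche (most generalist): morphospecies IV (B = 5.19).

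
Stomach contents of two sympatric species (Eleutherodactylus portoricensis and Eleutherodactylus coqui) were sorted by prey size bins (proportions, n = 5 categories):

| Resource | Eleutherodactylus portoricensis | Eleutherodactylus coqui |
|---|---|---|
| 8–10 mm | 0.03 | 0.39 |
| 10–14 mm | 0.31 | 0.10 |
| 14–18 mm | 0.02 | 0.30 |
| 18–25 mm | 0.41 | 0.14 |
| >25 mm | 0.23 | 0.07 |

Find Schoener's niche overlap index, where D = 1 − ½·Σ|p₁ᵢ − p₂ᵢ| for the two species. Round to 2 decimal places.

Σ|p₁ᵢ − p₂ᵢ| = 0.36 + 0.21 + 0.28 + 0.27 + 0.16 = 1.28
D = 1 − ½ × 1.28 = 1 − 0.640 = 0.3600

0.36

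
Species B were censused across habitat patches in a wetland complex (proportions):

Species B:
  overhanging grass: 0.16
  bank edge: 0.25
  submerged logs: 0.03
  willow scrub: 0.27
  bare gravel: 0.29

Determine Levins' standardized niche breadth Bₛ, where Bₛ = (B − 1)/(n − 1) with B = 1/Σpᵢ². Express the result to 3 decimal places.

Σpᵢ² = 0.16² + 0.25² + 0.03² + 0.27² + 0.29² = 0.0256 + 0.0625 + 0.0009 + 0.0729 + 0.0841 = 0.2460
B = 1 / 0.2460 = 4.06504
Bₛ = (B − 1)/(n − 1) = (4.06504 − 1)/(5 − 1) = 3.06504/4 = 0.76626

0.766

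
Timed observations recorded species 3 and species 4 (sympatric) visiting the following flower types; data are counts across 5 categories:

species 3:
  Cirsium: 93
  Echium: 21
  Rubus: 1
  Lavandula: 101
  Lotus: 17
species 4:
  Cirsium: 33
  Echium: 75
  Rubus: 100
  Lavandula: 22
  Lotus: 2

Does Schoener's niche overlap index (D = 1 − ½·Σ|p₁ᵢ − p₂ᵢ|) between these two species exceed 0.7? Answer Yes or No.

Proportions for species 3 (n=233): 93/233=0.3991, 21/233=0.0901, 1/233=0.0043, 101/233=0.4335, 17/233=0.0730
Proportions for species 4 (n=232): 33/232=0.1422, 75/232=0.3233, 100/232=0.4310, 22/232=0.0948, 2/232=0.0086
Σ|p₁ᵢ − p₂ᵢ| = 0.2569 + 0.2332 + 0.4267 + 0.3387 + 0.0644 = 1.3199
D = 1 − ½ × 1.3199 = 1 − 0.65995 = 0.34005
D = 0.34005 < 0.7 → No.

No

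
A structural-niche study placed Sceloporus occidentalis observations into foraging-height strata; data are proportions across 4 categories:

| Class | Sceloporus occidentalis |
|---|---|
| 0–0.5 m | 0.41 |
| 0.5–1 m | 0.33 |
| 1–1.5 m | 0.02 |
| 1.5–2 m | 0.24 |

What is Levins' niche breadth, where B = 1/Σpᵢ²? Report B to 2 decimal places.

Σpᵢ² = 0.41² + 0.33² + 0.02² + 0.24² = 0.1681 + 0.1089 + 0.0004 + 0.0576 = 0.3350
B = 1 / 0.3350 = 2.9851

2.99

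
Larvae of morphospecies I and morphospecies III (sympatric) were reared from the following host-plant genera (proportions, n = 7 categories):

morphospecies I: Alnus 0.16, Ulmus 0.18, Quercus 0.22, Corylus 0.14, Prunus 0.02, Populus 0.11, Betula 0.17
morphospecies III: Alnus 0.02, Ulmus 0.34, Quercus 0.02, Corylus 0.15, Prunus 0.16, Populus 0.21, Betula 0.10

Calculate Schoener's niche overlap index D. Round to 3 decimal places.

Σ|p₁ᵢ − p₂ᵢ| = 0.14 + 0.16 + 0.20 + 0.01 + 0.14 + 0.10 + 0.07 = 0.82
D = 1 − ½ × 0.82 = 1 − 0.410 = 0.59000

0.590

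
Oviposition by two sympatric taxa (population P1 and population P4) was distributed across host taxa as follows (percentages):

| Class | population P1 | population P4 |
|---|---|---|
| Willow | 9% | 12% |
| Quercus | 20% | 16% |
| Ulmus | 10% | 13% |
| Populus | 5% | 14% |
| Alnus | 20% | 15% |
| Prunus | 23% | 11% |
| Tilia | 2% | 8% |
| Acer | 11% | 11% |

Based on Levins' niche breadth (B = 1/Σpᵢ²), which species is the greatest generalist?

Convert percentages to proportions (divide by 100).
Σp_P1ᵢ² = 0.09² + 0.20² + 0.10² + 0.05² + 0.20² + 0.23² + 0.02² + 0.11² = 0.0081 + 0.0400 + 0.0100 + 0.0025 + 0.0400 + 0.0529 + 0.0004 + 0.0121 = 0.1660
B_P1 = 1 / 0.1660 = 6.0241
Σp_P4ᵢ² = 0.12² + 0.16² + 0.13² + 0.14² + 0.15² + 0.11² + 0.08² + 0.11² = 0.0144 + 0.0256 + 0.0169 + 0.0196 + 0.0225 + 0.0121 + 0.0064 + 0.0121 = 0.1296
B_P4 = 1 / 0.1296 = 7.7160
Highest B → broadest niche (most generalist): population P4 (B = 7.72).

population P4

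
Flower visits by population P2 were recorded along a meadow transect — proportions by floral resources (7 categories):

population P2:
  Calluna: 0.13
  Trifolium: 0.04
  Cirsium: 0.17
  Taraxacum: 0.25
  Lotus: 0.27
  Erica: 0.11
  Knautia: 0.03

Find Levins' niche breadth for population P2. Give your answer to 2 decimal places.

Σpᵢ² = 0.13² + 0.04² + 0.17² + 0.25² + 0.27² + 0.11² + 0.03² = 0.0169 + 0.0016 + 0.0289 + 0.0625 + 0.0729 + 0.0121 + 0.0009 = 0.1958
B = 1 / 0.1958 = 5.1073

5.11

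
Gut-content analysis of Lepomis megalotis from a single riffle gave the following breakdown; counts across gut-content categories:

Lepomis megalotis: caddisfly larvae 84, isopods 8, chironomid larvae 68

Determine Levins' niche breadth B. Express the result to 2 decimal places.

Proportions for Lepomis megalotis (n=160): 84/160=0.5250, 8/160=0.0500, 68/160=0.4250
Σpᵢ² = 0.5250² + 0.0500² + 0.4250² = 0.275625 + 0.002500 + 0.180625 = 0.458750
B = 1 / 0.458750 = 2.1798

2.18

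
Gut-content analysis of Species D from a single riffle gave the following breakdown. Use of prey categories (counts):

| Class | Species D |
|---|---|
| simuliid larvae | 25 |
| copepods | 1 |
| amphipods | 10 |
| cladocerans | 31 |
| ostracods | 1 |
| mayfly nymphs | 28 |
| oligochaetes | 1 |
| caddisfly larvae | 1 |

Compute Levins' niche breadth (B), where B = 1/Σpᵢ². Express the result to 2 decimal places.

3.88

Proportions for Species D (n=98): 25/98=0.2551, 1/98=0.0102, 10/98=0.1020, 31/98=0.3163, 1/98=0.0102, 28/98=0.2857, 1/98=0.0102, 1/98=0.0102
Σpᵢ² = 0.2551² + 0.0102² + 0.1020² + 0.3163² + 0.0102² + 0.2857² + 0.0102² + 0.0102² = 0.065076 + 0.000104 + 0.010404 + 0.100046 + 0.000104 + 0.081624 + 0.000104 + 0.000104 = 0.257566
B = 1 / 0.257566 = 3.8825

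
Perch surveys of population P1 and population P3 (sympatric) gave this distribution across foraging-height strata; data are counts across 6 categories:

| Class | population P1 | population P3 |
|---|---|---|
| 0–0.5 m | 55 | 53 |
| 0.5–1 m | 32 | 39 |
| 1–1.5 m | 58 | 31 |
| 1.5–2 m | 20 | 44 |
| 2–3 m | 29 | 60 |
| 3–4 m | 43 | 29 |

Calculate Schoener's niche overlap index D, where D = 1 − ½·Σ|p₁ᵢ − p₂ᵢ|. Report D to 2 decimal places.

0.78

Proportions for population P1 (n=237): 55/237=0.2321, 32/237=0.1350, 58/237=0.2447, 20/237=0.0844, 29/237=0.1224, 43/237=0.1814
Proportions for population P3 (n=256): 53/256=0.2070, 39/256=0.1523, 31/256=0.1211, 44/256=0.1719, 60/256=0.2344, 29/256=0.1133
Σ|p₁ᵢ − p₂ᵢ| = 0.0251 + 0.0173 + 0.1236 + 0.0875 + 0.1120 + 0.0681 = 0.4336
D = 1 − ½ × 0.4336 = 1 − 0.21680 = 0.78320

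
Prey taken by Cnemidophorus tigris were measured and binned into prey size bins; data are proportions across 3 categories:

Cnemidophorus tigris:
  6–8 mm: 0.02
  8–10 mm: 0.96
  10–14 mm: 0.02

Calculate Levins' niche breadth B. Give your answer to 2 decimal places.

1.08

Σpᵢ² = 0.02² + 0.96² + 0.02² = 0.0004 + 0.9216 + 0.0004 = 0.9224
B = 1 / 0.9224 = 1.0841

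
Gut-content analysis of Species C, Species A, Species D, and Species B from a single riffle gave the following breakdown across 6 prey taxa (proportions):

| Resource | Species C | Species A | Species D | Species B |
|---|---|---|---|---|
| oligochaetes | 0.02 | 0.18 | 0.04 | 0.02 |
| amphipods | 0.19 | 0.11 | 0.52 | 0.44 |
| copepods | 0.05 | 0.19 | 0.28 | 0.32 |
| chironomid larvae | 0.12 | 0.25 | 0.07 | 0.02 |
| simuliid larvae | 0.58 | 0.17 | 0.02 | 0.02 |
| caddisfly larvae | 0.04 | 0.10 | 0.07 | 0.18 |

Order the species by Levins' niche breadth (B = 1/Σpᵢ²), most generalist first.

Species A > Species B > Species D > Species C

Σp_Cᵢ² = 0.02² + 0.19² + 0.05² + 0.12² + 0.58² + 0.04² = 0.0004 + 0.0361 + 0.0025 + 0.0144 + 0.3364 + 0.0016 = 0.3914
B_C = 1 / 0.3914 = 2.5549
Σp_Aᵢ² = 0.18² + 0.11² + 0.19² + 0.25² + 0.17² + 0.10² = 0.0324 + 0.0121 + 0.0361 + 0.0625 + 0.0289 + 0.0100 = 0.1820
B_A = 1 / 0.1820 = 5.4945
Σp_Dᵢ² = 0.04² + 0.52² + 0.28² + 0.07² + 0.02² + 0.07² = 0.0016 + 0.2704 + 0.0784 + 0.0049 + 0.0004 + 0.0049 = 0.3606
B_D = 1 / 0.3606 = 2.7732
Σp_Bᵢ² = 0.02² + 0.44² + 0.32² + 0.02² + 0.02² + 0.18² = 0.0004 + 0.1936 + 0.1024 + 0.0004 + 0.0004 + 0.0324 = 0.3296
B_B = 1 / 0.3296 = 3.0340
Ranking by B (broadest → narrowest): Species A (5.49) > Species B (3.03) > Species D (2.77) > Species C (2.55)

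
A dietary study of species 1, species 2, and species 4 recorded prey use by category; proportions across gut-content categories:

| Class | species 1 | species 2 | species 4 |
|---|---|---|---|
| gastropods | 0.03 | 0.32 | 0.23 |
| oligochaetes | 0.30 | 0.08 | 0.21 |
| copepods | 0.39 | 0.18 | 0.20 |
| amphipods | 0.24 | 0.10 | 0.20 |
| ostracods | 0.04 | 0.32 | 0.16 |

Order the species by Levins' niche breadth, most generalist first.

species 4 > species 2 > species 1

Σp_1ᵢ² = 0.03² + 0.30² + 0.39² + 0.24² + 0.04² = 0.0009 + 0.0900 + 0.1521 + 0.0576 + 0.0016 = 0.3022
B_1 = 1 / 0.3022 = 3.3091
Σp_2ᵢ² = 0.32² + 0.08² + 0.18² + 0.10² + 0.32² = 0.1024 + 0.0064 + 0.0324 + 0.0100 + 0.1024 = 0.2536
B_2 = 1 / 0.2536 = 3.9432
Σp_4ᵢ² = 0.23² + 0.21² + 0.20² + 0.20² + 0.16² = 0.0529 + 0.0441 + 0.0400 + 0.0400 + 0.0256 = 0.2026
B_4 = 1 / 0.2026 = 4.9358
Ranking by B (broadest → narrowest): species 4 (4.94) > species 2 (3.94) > species 1 (3.31)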